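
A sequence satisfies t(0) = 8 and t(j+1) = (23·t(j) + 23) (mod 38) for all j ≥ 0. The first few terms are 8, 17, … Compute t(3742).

We have t(0) = 8,  t(1) = 17,  t(2) = 34,  t(3) = 7,  t(4) = 32,  t(5) = 37,  t(6) = 0,  t(7) = 23,  t(8) = 20,  t(9) = 27,  t(10) = 36,  t(11) = 15,  t(12) = 26,  t(13) = 13,  t(14) = 18,  t(15) = 19,  t(16) = 4,  t(17) = 1,  t(18) = 8.
Since t(18) = t(0) = 8, the sequence is periodic with period 18.
So t(3742) = t(0 + ((3742-0) mod 18)) = t(16) = 4.

4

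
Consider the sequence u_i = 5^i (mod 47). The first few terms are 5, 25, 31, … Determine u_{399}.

39

Listing terms: u_1 = 5, u_2 = 25, u_3 = 31, u_4 = 14, u_5 = 23, u_6 = 21, u_7 = 11, u_8 = 8, u_9 = 40, u_{10} = 12, u_{11} = 13, u_{12} = 18, u_{13} = 43, u_{14} = 27, u_{15} = 41, u_{16} = 17, u_{17} = 38, u_{18} = 2, u_{19} = 10, u_{20} = 3, u_{21} = 15, u_{22} = 28, u_{23} = 46, u_{24} = 42, u_{25} = 22, u_{26} = 16, u_{27} = 33, u_{28} = 24, u_{29} = 26, u_{30} = 36, u_{31} = 39, u_{32} = 7, u_{33} = 35, u_{34} = 34, u_{35} = 29, u_{36} = 4, u_{37} = 20, u_{38} = 6, u_{39} = 30, u_{40} = 9, u_{41} = 45, u_{42} = 37, u_{43} = 44, u_{44} = 32, u_{45} = 19, u_{46} = 1, u_{47} = 5.
The sequence repeats with period 46.
(399 - 1) mod 46 = 30, so u_{399} = u_{31} = 39.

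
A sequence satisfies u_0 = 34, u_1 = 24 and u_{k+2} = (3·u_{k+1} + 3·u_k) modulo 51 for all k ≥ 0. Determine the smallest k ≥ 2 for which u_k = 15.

9

We have u_0 = 34, u_1 = 24, u_2 = 21, u_3 = 33, u_4 = 9, u_5 = 24, u_6 = 48, u_7 = 12, u_8 = 27, u_9 = 15, u_{10} = 24, u_{11} = 15, u_{12} = 15, u_{13} = 39, u_{14} = 9, u_{15} = 42, u_{16} = 0, u_{17} = 24, u_{18} = 21.
Since (u_{17}, u_{18}) = (u_1, u_2) = (24, 21) (two consecutive terms determine the rest), the sequence is eventually periodic: after a pre-period of length 1 it cycles with period 16.
The value 15 first appears (with k ≥ 2) at u_9.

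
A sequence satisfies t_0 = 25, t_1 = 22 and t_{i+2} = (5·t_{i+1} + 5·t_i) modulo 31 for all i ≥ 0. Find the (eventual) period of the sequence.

30

t_0 = 25; t_1 = 22; t_2 = 18; t_3 = 14; t_4 = 5; t_5 = 2; t_6 = 4; t_7 = 30; t_8 = 15; t_9 = 8; t_{10} = 22; t_{11} = 26; t_{12} = 23; t_{13} = 28; t_{14} = 7; t_{15} = 20; t_{16} = 11; t_{17} = 0; t_{18} = 24; t_{19} = 27; t_{20} = 7; t_{21} = 15; t_{22} = 17; t_{23} = 5; t_{24} = 17; t_{25} = 17; t_{26} = 15; t_{27} = 5; t_{28} = 7; t_{29} = 29; t_{30} = 25; t_{31} = 22.
The sequence repeats with period 30.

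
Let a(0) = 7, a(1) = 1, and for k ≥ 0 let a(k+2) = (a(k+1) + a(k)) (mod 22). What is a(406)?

Listing terms: a(0) = 7,  a(1) = 1,  a(2) = 8,  a(3) = 9,  a(4) = 17,  a(5) = 4,  a(6) = 21,  a(7) = 3,  a(8) = 2,  a(9) = 5,  a(10) = 7,  a(11) = 12,  a(12) = 19,  a(13) = 9,  a(14) = 6,  a(15) = 15,  a(16) = 21,  a(17) = 14,  a(18) = 13,  a(19) = 5,  a(20) = 18,  a(21) = 1,  a(22) = 19,  a(23) = 20,  a(24) = 17,  a(25) = 15,  a(26) = 10,  a(27) = 3,  a(28) = 13,  a(29) = 16,  a(30) = 7,  a(31) = 1.
Since (a(30), a(31)) = (a(0), a(1)) = (7, 1) (two consecutive terms determine the rest), the sequence is periodic with period 30.
So a(406) = a(0 + ((406-0) mod 30)) = a(16) = 21.

21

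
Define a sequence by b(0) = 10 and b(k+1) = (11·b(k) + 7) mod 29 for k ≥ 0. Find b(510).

26

b(0) = 10, b(1) = 1, b(2) = 18, b(3) = 2, b(4) = 0, b(5) = 7, b(6) = 26, b(7) = 3, b(8) = 11, b(9) = 12, b(10) = 23, b(11) = 28, b(12) = 25, b(13) = 21, b(14) = 6, b(15) = 15, b(16) = 27, b(17) = 14, b(18) = 16, b(19) = 9, b(20) = 19, b(21) = 13, b(22) = 5, b(23) = 4, b(24) = 22, b(25) = 17, b(26) = 20, b(27) = 24, b(28) = 10.
Since b(28) = b(0) = 10, the sequence is periodic with period 28.
So b(510) = b(0 + ((510-0) mod 28)) = b(6) = 26.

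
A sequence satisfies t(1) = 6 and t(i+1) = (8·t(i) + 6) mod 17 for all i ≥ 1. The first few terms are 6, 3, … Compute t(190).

t(1) = 6; t(2) = 3; t(3) = 13; t(4) = 8; t(5) = 2; t(6) = 5; t(7) = 12; t(8) = 0; t(9) = 6.
Since t(9) = t(1) = 6, the sequence is periodic with period 8.
(190 - 1) mod 8 = 5, so t(190) = t(6) = 5.

5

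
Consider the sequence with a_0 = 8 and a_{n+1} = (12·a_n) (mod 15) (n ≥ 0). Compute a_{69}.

6

We have a_0 = 8, a_1 = 6, a_2 = 12, a_3 = 9, a_4 = 3, a_5 = 6.
Since a_5 = a_1 = 6, the sequence is eventually periodic: after a pre-period of length 1 it cycles with period 4.
For n ≥ 1, a_n depends only on (n - 1) mod 4. (69 - 1) mod 4 = 0, so a_{69} = a_1 = 6.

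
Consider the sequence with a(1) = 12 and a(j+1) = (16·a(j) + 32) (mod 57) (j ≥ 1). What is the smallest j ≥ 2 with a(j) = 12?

We have a(1) = 12,  a(2) = 53,  a(3) = 25,  a(4) = 33,  a(5) = 47,  a(6) = 43,  a(7) = 36,  a(8) = 38,  a(9) = 13,  a(10) = 12.
Since a(10) = a(1) = 12, the sequence is periodic with period 9.
The value 12 next appears (with j ≥ 2) at a(10).

10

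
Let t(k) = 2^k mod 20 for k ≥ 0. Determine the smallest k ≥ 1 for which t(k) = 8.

t(0) = 1,  t(1) = 2,  t(2) = 4,  t(3) = 8,  t(4) = 16,  t(5) = 12,  t(6) = 4.
Since t(6) = t(2) = 4, the sequence is eventually periodic: after a pre-period of length 2 it cycles with period 4.
The value 8 first appears (with k ≥ 1) at t(3).

3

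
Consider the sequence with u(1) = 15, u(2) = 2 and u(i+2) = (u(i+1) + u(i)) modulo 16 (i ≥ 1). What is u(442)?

u(1) = 15,  u(2) = 2,  u(3) = 1,  u(4) = 3,  u(5) = 4,  u(6) = 7,  u(7) = 11,  u(8) = 2,  u(9) = 13,  u(10) = 15,  u(11) = 12,  u(12) = 11,  u(13) = 7,  u(14) = 2,  u(15) = 9,  u(16) = 11,  u(17) = 4,  u(18) = 15,  u(19) = 3,  u(20) = 2,  u(21) = 5,  u(22) = 7,  u(23) = 12,  u(24) = 3,  u(25) = 15,  u(26) = 2.
Since (u(25), u(26)) = (u(1), u(2)) = (15, 2) (two consecutive terms determine the rest), the sequence is periodic with period 24.
So u(442) = u(1 + ((442-1) mod 24)) = u(10) = 15.

15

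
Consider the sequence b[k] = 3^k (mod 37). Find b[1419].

11

We have b[1] = 3; b[2] = 9; b[3] = 27; b[4] = 7; b[5] = 21; b[6] = 26; b[7] = 4; b[8] = 12; b[9] = 36; b[10] = 34; b[11] = 28; b[12] = 10; b[13] = 30; b[14] = 16; b[15] = 11; b[16] = 33; b[17] = 25; b[18] = 1; b[19] = 3.
Since b[19] = b[1] = 3, the sequence is periodic with period 18.
So b[1419] = b[1 + ((1419-1) mod 18)] = b[15] = 11.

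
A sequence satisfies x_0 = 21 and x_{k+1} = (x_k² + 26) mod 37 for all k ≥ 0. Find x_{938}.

Computing terms: x_0 = 21; x_1 = 23; x_2 = 0; x_3 = 26; x_4 = 36; x_5 = 27; x_6 = 15; x_7 = 29; x_8 = 16; x_9 = 23.
Since x_9 = x_1 = 23, the sequence is eventually periodic: after a pre-period of length 1 it cycles with period 8.
For k ≥ 1, x_k depends only on (k - 1) mod 8. (938 - 1) mod 8 = 1, so x_{938} = x_2 = 0.

0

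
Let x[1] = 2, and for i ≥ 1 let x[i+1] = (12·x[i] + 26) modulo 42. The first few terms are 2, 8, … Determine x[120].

26

We have x[1] = 2,  x[2] = 8,  x[3] = 38,  x[4] = 20,  x[5] = 14,  x[6] = 26,  x[7] = 2.
Since x[7] = x[1] = 2, the sequence is periodic with period 6.
(120 - 1) mod 6 = 5, so x[120] = x[6] = 26.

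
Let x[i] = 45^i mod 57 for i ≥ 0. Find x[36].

We have x[0] = 1,  x[1] = 45,  x[2] = 30,  x[3] = 39,  x[4] = 45.
Since x[4] = x[1] = 45, the sequence is eventually periodic: after a pre-period of length 1 it cycles with period 3.
For i ≥ 1, x[i] depends only on (i - 1) mod 3. (36 - 1) mod 3 = 2, so x[36] = x[3] = 39.

39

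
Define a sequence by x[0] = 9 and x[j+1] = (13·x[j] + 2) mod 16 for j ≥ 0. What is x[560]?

x[0] = 9; x[1] = 7; x[2] = 13; x[3] = 11; x[4] = 1; x[5] = 15; x[6] = 5; x[7] = 3; x[8] = 9.
Since x[8] = x[0] = 9, the sequence is periodic with period 8.
So x[560] = x[0 + ((560-0) mod 8)] = x[0] = 9.

9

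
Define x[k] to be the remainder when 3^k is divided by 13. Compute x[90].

Listing terms: x[1] = 3,  x[2] = 9,  x[3] = 1,  x[4] = 3.
Since x[4] = x[1] = 3, the sequence is periodic with period 3.
So x[90] = x[1 + ((90-1) mod 3)] = x[3] = 1.

1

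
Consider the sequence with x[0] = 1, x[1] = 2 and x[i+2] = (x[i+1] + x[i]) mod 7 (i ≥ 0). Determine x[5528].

6

Listing terms: x[0] = 1; x[1] = 2; x[2] = 3; x[3] = 5; x[4] = 1; x[5] = 6; x[6] = 0; x[7] = 6; x[8] = 6; x[9] = 5; x[10] = 4; x[11] = 2; x[12] = 6; x[13] = 1; x[14] = 0; x[15] = 1; x[16] = 1; x[17] = 2.
Since (x[16], x[17]) = (x[0], x[1]) = (1, 2) (two consecutive terms determine the rest), the sequence is periodic with period 16.
So x[5528] = x[0 + ((5528-0) mod 16)] = x[8] = 6.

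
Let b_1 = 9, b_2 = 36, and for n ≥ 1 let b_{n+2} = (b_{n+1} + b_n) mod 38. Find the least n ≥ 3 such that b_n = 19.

13

Computing terms: b_1 = 9,  b_2 = 36,  b_3 = 7,  b_4 = 5,  b_5 = 12,  b_6 = 17,  b_7 = 29,  b_8 = 8,  b_9 = 37,  b_{10} = 7,  b_{11} = 6,  b_{12} = 13,  b_{13} = 19,  b_{14} = 32,  b_{15} = 13,  b_{16} = 7,  b_{17} = 20,  b_{18} = 27,  b_{19} = 9,  b_{20} = 36.
The sequence repeats with period 18.
The value 19 first appears (with n ≥ 3) at b_{13}.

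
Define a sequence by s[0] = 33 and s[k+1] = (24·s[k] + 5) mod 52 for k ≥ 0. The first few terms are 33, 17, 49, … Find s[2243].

Computing terms: s[0] = 33, s[1] = 17, s[2] = 49, s[3] = 37, s[4] = 9, s[5] = 13, s[6] = 5, s[7] = 21, s[8] = 41, s[9] = 1, s[10] = 29, s[11] = 25, s[12] = 33.
Since s[12] = s[0] = 33, the sequence is periodic with period 12.
(2243 - 0) mod 12 = 11, so s[2243] = s[11] = 25.

25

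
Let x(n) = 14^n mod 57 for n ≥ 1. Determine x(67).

Computing terms: x(1) = 14, x(2) = 25, x(3) = 8, x(4) = 55, x(5) = 29, x(6) = 7, x(7) = 41, x(8) = 4, x(9) = 56, x(10) = 43, x(11) = 32, x(12) = 49, x(13) = 2, x(14) = 28, x(15) = 50, x(16) = 16, x(17) = 53, x(18) = 1, x(19) = 14.
Since x(19) = x(1) = 14, the sequence is periodic with period 18.
(67 - 1) mod 18 = 12, so x(67) = x(13) = 2.

2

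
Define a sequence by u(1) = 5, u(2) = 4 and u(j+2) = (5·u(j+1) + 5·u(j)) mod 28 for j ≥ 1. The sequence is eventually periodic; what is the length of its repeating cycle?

We have u(1) = 5, u(2) = 4, u(3) = 17, u(4) = 21, u(5) = 22, u(6) = 19, u(7) = 9, u(8) = 0, u(9) = 17, u(10) = 1, u(11) = 6, u(12) = 7, u(13) = 9, u(14) = 24, u(15) = 25, u(16) = 21, u(17) = 6, u(18) = 23, u(19) = 5, u(20) = 0, u(21) = 25, u(22) = 13, u(23) = 22, u(24) = 7, u(25) = 5, u(26) = 4.
The sequence repeats with period 24.

24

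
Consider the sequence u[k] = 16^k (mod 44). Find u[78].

4

Listing terms: u[1] = 16; u[2] = 36; u[3] = 4; u[4] = 20; u[5] = 12; u[6] = 16.
The sequence repeats with period 5.
(78 - 1) mod 5 = 2, so u[78] = u[3] = 4.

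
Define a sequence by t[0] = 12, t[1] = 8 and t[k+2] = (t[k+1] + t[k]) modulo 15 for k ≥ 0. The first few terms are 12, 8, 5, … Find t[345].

11

t[0] = 12,  t[1] = 8,  t[2] = 5,  t[3] = 13,  t[4] = 3,  t[5] = 1,  t[6] = 4,  t[7] = 5,  t[8] = 9,  t[9] = 14,  t[10] = 8,  t[11] = 7,  t[12] = 0,  t[13] = 7,  t[14] = 7,  t[15] = 14,  t[16] = 6,  t[17] = 5,  t[18] = 11,  t[19] = 1,  t[20] = 12,  t[21] = 13,  t[22] = 10,  t[23] = 8,  t[24] = 3,  t[25] = 11,  t[26] = 14,  t[27] = 10,  t[28] = 9,  t[29] = 4,  t[30] = 13,  t[31] = 2,  t[32] = 0,  t[33] = 2,  t[34] = 2,  t[35] = 4,  t[36] = 6,  t[37] = 10,  t[38] = 1,  t[39] = 11,  t[40] = 12,  t[41] = 8.
The sequence repeats with period 40.
(345 - 0) mod 40 = 25, so t[345] = t[25] = 11.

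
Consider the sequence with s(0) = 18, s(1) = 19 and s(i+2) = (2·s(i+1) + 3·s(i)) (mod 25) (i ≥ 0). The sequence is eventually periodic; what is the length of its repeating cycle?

20

We have s(0) = 18,  s(1) = 19,  s(2) = 17,  s(3) = 16,  s(4) = 8,  s(5) = 14,  s(6) = 2,  s(7) = 21,  s(8) = 23,  s(9) = 9,  s(10) = 12,  s(11) = 1,  s(12) = 13,  s(13) = 4,  s(14) = 22,  s(15) = 6,  s(16) = 3,  s(17) = 24,  s(18) = 7,  s(19) = 11,  s(20) = 18,  s(21) = 19.
Since (s(20), s(21)) = (s(0), s(1)) = (18, 19) (two consecutive terms determine the rest), the sequence is periodic with period 20.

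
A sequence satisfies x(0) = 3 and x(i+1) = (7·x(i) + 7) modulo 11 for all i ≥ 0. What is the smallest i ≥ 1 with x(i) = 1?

9

Listing terms: x(0) = 3, x(1) = 6, x(2) = 5, x(3) = 9, x(4) = 4, x(5) = 2, x(6) = 10, x(7) = 0, x(8) = 7, x(9) = 1, x(10) = 3.
Since x(10) = x(0) = 3, the sequence is periodic with period 10.
The value 1 first appears (with i ≥ 1) at x(9).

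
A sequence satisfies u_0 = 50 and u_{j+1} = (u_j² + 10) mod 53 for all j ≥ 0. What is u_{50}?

0

Computing terms: u_0 = 50, u_1 = 19, u_2 = 0, u_3 = 10, u_4 = 4, u_5 = 26, u_6 = 50.
Since u_6 = u_0 = 50, the sequence is periodic with period 6.
(50 - 0) mod 6 = 2, so u_{50} = u_2 = 0.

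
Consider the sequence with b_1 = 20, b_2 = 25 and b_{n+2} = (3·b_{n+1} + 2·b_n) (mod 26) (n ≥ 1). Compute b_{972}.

b_1 = 20,  b_2 = 25,  b_3 = 11,  b_4 = 5,  b_5 = 11,  b_6 = 17,  b_7 = 21,  b_8 = 19,  b_9 = 21,  b_{10} = 23,  b_{11} = 7,  b_{12} = 15,  b_{13} = 7,  b_{14} = 25,  b_{15} = 11.
Since (b_{14}, b_{15}) = (b_2, b_3) = (25, 11) (two consecutive terms determine the rest), the sequence is eventually periodic: after a pre-period of length 1 it cycles with period 12.
For n ≥ 2, b_n depends only on (n - 2) mod 12. (972 - 2) mod 12 = 10, so b_{972} = b_{12} = 15.

15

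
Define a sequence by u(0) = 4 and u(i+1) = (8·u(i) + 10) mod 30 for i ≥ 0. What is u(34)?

We have u(0) = 4, u(1) = 12, u(2) = 16, u(3) = 18, u(4) = 4.
The sequence repeats with period 4.
So u(34) = u(0 + ((34-0) mod 4)) = u(2) = 16.

16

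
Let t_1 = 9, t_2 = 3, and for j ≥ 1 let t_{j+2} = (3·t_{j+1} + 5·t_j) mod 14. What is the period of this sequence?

3

We have t_1 = 9, t_2 = 3, t_3 = 12, t_4 = 9, t_5 = 3.
The sequence repeats with period 3.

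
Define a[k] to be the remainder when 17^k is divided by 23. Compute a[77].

Computing terms: a[0] = 1; a[1] = 17; a[2] = 13; a[3] = 14; a[4] = 8; a[5] = 21; a[6] = 12; a[7] = 20; a[8] = 18; a[9] = 7; a[10] = 4; a[11] = 22; a[12] = 6; a[13] = 10; a[14] = 9; a[15] = 15; a[16] = 2; a[17] = 11; a[18] = 3; a[19] = 5; a[20] = 16; a[21] = 19; a[22] = 1.
Since a[22] = a[0] = 1, the sequence is periodic with period 22.
So a[77] = a[0 + ((77-0) mod 22)] = a[11] = 22.

22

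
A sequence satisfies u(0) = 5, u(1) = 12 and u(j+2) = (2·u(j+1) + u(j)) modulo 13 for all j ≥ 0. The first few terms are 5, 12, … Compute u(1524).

12

We have u(0) = 5,  u(1) = 12,  u(2) = 3,  u(3) = 5,  u(4) = 0,  u(5) = 5,  u(6) = 10,  u(7) = 12,  u(8) = 8,  u(9) = 2,  u(10) = 12,  u(11) = 0,  u(12) = 12,  u(13) = 11,  u(14) = 8,  u(15) = 1,  u(16) = 10,  u(17) = 8,  u(18) = 0,  u(19) = 8,  u(20) = 3,  u(21) = 1,  u(22) = 5,  u(23) = 11,  u(24) = 1,  u(25) = 0,  u(26) = 1,  u(27) = 2,  u(28) = 5,  u(29) = 12.
Since (u(28), u(29)) = (u(0), u(1)) = (5, 12) (two consecutive terms determine the rest), the sequence is periodic with period 28.
(1524 - 0) mod 28 = 12, so u(1524) = u(12) = 12.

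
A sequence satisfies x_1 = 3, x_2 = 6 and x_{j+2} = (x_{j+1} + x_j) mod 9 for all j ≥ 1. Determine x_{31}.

0

Computing terms: x_1 = 3, x_2 = 6, x_3 = 0, x_4 = 6, x_5 = 6, x_6 = 3, x_7 = 0, x_8 = 3, x_9 = 3, x_{10} = 6.
The sequence repeats with period 8.
So x_{31} = x_{1 + ((31-1) mod 8)} = x_7 = 0.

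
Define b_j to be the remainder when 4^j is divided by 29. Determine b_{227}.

6

b_1 = 4,  b_2 = 16,  b_3 = 6,  b_4 = 24,  b_5 = 9,  b_6 = 7,  b_7 = 28,  b_8 = 25,  b_9 = 13,  b_{10} = 23,  b_{11} = 5,  b_{12} = 20,  b_{13} = 22,  b_{14} = 1,  b_{15} = 4.
Since b_{15} = b_1 = 4, the sequence is periodic with period 14.
(227 - 1) mod 14 = 2, so b_{227} = b_3 = 6.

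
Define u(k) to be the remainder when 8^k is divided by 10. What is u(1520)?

6

u(0) = 1, u(1) = 8, u(2) = 4, u(3) = 2, u(4) = 6, u(5) = 8.
Since u(5) = u(1) = 8, the sequence is eventually periodic: after a pre-period of length 1 it cycles with period 4.
For k ≥ 1, u(k) depends only on (k - 1) mod 4. (1520 - 1) mod 4 = 3, so u(1520) = u(4) = 6.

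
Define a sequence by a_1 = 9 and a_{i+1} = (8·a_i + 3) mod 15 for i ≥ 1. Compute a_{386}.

0

Computing terms: a_1 = 9,  a_2 = 0,  a_3 = 3,  a_4 = 12,  a_5 = 9.
The sequence repeats with period 4.
(386 - 1) mod 4 = 1, so a_{386} = a_2 = 0.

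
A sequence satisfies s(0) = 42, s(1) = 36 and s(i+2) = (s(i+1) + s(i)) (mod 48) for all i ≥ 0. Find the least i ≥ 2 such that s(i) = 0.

4

We have s(0) = 42,  s(1) = 36,  s(2) = 30,  s(3) = 18,  s(4) = 0,  s(5) = 18,  s(6) = 18,  s(7) = 36,  s(8) = 6,  s(9) = 42,  s(10) = 0,  s(11) = 42,  s(12) = 42,  s(13) = 36.
Since (s(12), s(13)) = (s(0), s(1)) = (42, 36) (two consecutive terms determine the rest), the sequence is periodic with period 12.
The value 0 first appears (with i ≥ 2) at s(4).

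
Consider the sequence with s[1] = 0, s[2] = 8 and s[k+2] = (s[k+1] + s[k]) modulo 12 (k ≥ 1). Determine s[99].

8

Computing terms: s[1] = 0, s[2] = 8, s[3] = 8, s[4] = 4, s[5] = 0, s[6] = 4, s[7] = 4, s[8] = 8, s[9] = 0, s[10] = 8.
The sequence repeats with period 8.
(99 - 1) mod 8 = 2, so s[99] = s[3] = 8.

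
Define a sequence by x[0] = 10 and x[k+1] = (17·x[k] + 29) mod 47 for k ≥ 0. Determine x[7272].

Computing terms: x[0] = 10, x[1] = 11, x[2] = 28, x[3] = 35, x[4] = 13, x[5] = 15, x[6] = 2, x[7] = 16, x[8] = 19, x[9] = 23, x[10] = 44, x[11] = 25, x[12] = 31, x[13] = 39, x[14] = 34, x[15] = 43, x[16] = 8, x[17] = 24, x[18] = 14, x[19] = 32, x[20] = 9, x[21] = 41, x[22] = 21, x[23] = 10.
The sequence repeats with period 23.
(7272 - 0) mod 23 = 4, so x[7272] = x[4] = 13.

13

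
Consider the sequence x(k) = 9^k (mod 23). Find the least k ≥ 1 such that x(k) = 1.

11

x(0) = 1, x(1) = 9, x(2) = 12, x(3) = 16, x(4) = 6, x(5) = 8, x(6) = 3, x(7) = 4, x(8) = 13, x(9) = 2, x(10) = 18, x(11) = 1.
Since x(11) = x(0) = 1, the sequence is periodic with period 11.
The value 1 next appears (with k ≥ 1) at x(11).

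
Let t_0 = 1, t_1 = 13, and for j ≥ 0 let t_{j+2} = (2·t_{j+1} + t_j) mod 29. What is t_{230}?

28

Listing terms: t_0 = 1, t_1 = 13, t_2 = 27, t_3 = 9, t_4 = 16, t_5 = 12, t_6 = 11, t_7 = 5, t_8 = 21, t_9 = 18, t_{10} = 28, t_{11} = 16, t_{12} = 2, t_{13} = 20, t_{14} = 13, t_{15} = 17, t_{16} = 18, t_{17} = 24, t_{18} = 8, t_{19} = 11, t_{20} = 1, t_{21} = 13.
The sequence repeats with period 20.
(230 - 0) mod 20 = 10, so t_{230} = t_{10} = 28.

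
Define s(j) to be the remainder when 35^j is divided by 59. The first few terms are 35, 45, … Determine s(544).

We have s(1) = 35,  s(2) = 45,  s(3) = 41,  s(4) = 19,  s(5) = 16,  s(6) = 29,  s(7) = 12,  s(8) = 7,  s(9) = 9,  s(10) = 20,  s(11) = 51,  s(12) = 15,  s(13) = 53,  s(14) = 26,  s(15) = 25,  s(16) = 49,  s(17) = 4,  s(18) = 22,  s(19) = 3,  s(20) = 46,  s(21) = 17,  s(22) = 5,  s(23) = 57,  s(24) = 48,  s(25) = 28,  s(26) = 36,  s(27) = 21,  s(28) = 27,  s(29) = 1,  s(30) = 35.
Since s(30) = s(1) = 35, the sequence is periodic with period 29.
(544 - 1) mod 29 = 21, so s(544) = s(22) = 5.

5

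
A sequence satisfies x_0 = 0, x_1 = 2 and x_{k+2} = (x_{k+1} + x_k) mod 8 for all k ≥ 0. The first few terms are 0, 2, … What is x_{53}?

Computing terms: x_0 = 0; x_1 = 2; x_2 = 2; x_3 = 4; x_4 = 6; x_5 = 2; x_6 = 0; x_7 = 2.
Since (x_6, x_7) = (x_0, x_1) = (0, 2) (two consecutive terms determine the rest), the sequence is periodic with period 6.
So x_{53} = x_{0 + ((53-0) mod 6)} = x_5 = 2.

2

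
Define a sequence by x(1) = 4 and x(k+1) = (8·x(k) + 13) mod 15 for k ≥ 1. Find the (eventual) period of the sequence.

Listing terms: x(1) = 4; x(2) = 0; x(3) = 13; x(4) = 12; x(5) = 4.
Since x(5) = x(1) = 4, the sequence is periodic with period 4.

4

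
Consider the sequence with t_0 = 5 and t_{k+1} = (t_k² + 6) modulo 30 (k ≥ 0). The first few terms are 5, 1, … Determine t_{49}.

t_0 = 5, t_1 = 1, t_2 = 7, t_3 = 25, t_4 = 1.
Since t_4 = t_1 = 1, the sequence is eventually periodic: after a pre-period of length 1 it cycles with period 3.
For k ≥ 1, t_k depends only on (k - 1) mod 3. (49 - 1) mod 3 = 0, so t_{49} = t_1 = 1.

1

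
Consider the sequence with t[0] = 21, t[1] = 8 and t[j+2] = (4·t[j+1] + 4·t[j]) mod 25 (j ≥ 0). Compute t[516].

21

We have t[0] = 21,  t[1] = 8,  t[2] = 16,  t[3] = 21,  t[4] = 23,  t[5] = 1,  t[6] = 21,  t[7] = 13,  t[8] = 11,  t[9] = 21,  t[10] = 3,  t[11] = 21,  t[12] = 21,  t[13] = 18,  t[14] = 6,  t[15] = 21,  t[16] = 8.
Since (t[15], t[16]) = (t[0], t[1]) = (21, 8) (two consecutive terms determine the rest), the sequence is periodic with period 15.
So t[516] = t[0 + ((516-0) mod 15)] = t[6] = 21.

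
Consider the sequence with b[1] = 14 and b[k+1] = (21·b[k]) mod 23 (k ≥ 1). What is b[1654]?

3

Computing terms: b[1] = 14,  b[2] = 18,  b[3] = 10,  b[4] = 3,  b[5] = 17,  b[6] = 12,  b[7] = 22,  b[8] = 2,  b[9] = 19,  b[10] = 8,  b[11] = 7,  b[12] = 9,  b[13] = 5,  b[14] = 13,  b[15] = 20,  b[16] = 6,  b[17] = 11,  b[18] = 1,  b[19] = 21,  b[20] = 4,  b[21] = 15,  b[22] = 16,  b[23] = 14.
The sequence repeats with period 22.
(1654 - 1) mod 22 = 3, so b[1654] = b[4] = 3.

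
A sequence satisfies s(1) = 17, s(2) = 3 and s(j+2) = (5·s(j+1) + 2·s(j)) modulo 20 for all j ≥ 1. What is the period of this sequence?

Computing terms: s(1) = 17,  s(2) = 3,  s(3) = 9,  s(4) = 11,  s(5) = 13,  s(6) = 7,  s(7) = 1,  s(8) = 19,  s(9) = 17,  s(10) = 3.
Since (s(9), s(10)) = (s(1), s(2)) = (17, 3) (two consecutive terms determine the rest), the sequence is periodic with period 8.

8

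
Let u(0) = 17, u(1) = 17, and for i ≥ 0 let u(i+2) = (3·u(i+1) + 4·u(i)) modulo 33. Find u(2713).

29

Computing terms: u(0) = 17,  u(1) = 17,  u(2) = 20,  u(3) = 29,  u(4) = 2,  u(5) = 23,  u(6) = 11,  u(7) = 26,  u(8) = 23,  u(9) = 8,  u(10) = 17,  u(11) = 17.
Since (u(10), u(11)) = (u(0), u(1)) = (17, 17) (two consecutive terms determine the rest), the sequence is periodic with period 10.
(2713 - 0) mod 10 = 3, so u(2713) = u(3) = 29.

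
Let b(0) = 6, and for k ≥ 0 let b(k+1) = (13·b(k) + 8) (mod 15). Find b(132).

Listing terms: b(0) = 6; b(1) = 11; b(2) = 1; b(3) = 6.
The sequence repeats with period 3.
(132 - 0) mod 3 = 0, so b(132) = b(0) = 6.

6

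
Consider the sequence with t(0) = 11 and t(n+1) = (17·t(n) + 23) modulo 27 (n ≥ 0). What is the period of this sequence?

6

Computing terms: t(0) = 11; t(1) = 21; t(2) = 2; t(3) = 3; t(4) = 20; t(5) = 12; t(6) = 11.
The sequence repeats with period 6.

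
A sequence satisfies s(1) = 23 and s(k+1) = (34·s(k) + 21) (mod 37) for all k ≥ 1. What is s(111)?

17

We have s(1) = 23,  s(2) = 26,  s(3) = 17,  s(4) = 7,  s(5) = 0,  s(6) = 21,  s(7) = 32,  s(8) = 36,  s(9) = 24,  s(10) = 23.
The sequence repeats with period 9.
(111 - 1) mod 9 = 2, so s(111) = s(3) = 17.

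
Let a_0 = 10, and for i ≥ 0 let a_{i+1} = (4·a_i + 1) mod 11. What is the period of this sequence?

5

Computing terms: a_0 = 10, a_1 = 8, a_2 = 0, a_3 = 1, a_4 = 5, a_5 = 10.
The sequence repeats with period 5.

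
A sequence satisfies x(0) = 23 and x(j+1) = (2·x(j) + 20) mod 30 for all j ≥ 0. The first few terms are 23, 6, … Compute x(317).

6

Listing terms: x(0) = 23; x(1) = 6; x(2) = 2; x(3) = 24; x(4) = 8; x(5) = 6.
Since x(5) = x(1) = 6, the sequence is eventually periodic: after a pre-period of length 1 it cycles with period 4.
For j ≥ 1, x(j) depends only on (j - 1) mod 4. (317 - 1) mod 4 = 0, so x(317) = x(1) = 6.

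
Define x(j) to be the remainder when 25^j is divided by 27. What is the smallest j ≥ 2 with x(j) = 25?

10

Listing terms: x(1) = 25, x(2) = 4, x(3) = 19, x(4) = 16, x(5) = 22, x(6) = 10, x(7) = 7, x(8) = 13, x(9) = 1, x(10) = 25.
Since x(10) = x(1) = 25, the sequence is periodic with period 9.
The value 25 next appears (with j ≥ 2) at x(10).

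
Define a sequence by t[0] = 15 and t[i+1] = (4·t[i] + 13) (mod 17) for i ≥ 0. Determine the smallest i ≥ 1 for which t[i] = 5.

1

t[0] = 15, t[1] = 5, t[2] = 16, t[3] = 9, t[4] = 15.
The sequence repeats with period 4.
The value 5 first appears (with i ≥ 1) at t[1].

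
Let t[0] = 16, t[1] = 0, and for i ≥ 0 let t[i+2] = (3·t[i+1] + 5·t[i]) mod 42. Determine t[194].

Listing terms: t[0] = 16,  t[1] = 0,  t[2] = 38,  t[3] = 30,  t[4] = 28,  t[5] = 24,  t[6] = 2,  t[7] = 0,  t[8] = 10,  t[9] = 30,  t[10] = 14,  t[11] = 24,  t[12] = 16,  t[13] = 0.
The sequence repeats with period 12.
(194 - 0) mod 12 = 2, so t[194] = t[2] = 38.

38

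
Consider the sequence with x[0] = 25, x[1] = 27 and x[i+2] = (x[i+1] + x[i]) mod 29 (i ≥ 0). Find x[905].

22

We have x[0] = 25, x[1] = 27, x[2] = 23, x[3] = 21, x[4] = 15, x[5] = 7, x[6] = 22, x[7] = 0, x[8] = 22, x[9] = 22, x[10] = 15, x[11] = 8, x[12] = 23, x[13] = 2, x[14] = 25, x[15] = 27.
Since (x[14], x[15]) = (x[0], x[1]) = (25, 27) (two consecutive terms determine the rest), the sequence is periodic with period 14.
(905 - 0) mod 14 = 9, so x[905] = x[9] = 22.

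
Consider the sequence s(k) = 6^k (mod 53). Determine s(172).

49

Listing terms: s(0) = 1,  s(1) = 6,  s(2) = 36,  s(3) = 4,  s(4) = 24,  s(5) = 38,  s(6) = 16,  s(7) = 43,  s(8) = 46,  s(9) = 11,  s(10) = 13,  s(11) = 25,  s(12) = 44,  s(13) = 52,  s(14) = 47,  s(15) = 17,  s(16) = 49,  s(17) = 29,  s(18) = 15,  s(19) = 37,  s(20) = 10,  s(21) = 7,  s(22) = 42,  s(23) = 40,  s(24) = 28,  s(25) = 9,  s(26) = 1.
The sequence repeats with period 26.
(172 - 0) mod 26 = 16, so s(172) = s(16) = 49.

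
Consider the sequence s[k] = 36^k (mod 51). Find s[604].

We have s[1] = 36,  s[2] = 21,  s[3] = 42,  s[4] = 33,  s[5] = 15,  s[6] = 30,  s[7] = 9,  s[8] = 18,  s[9] = 36.
The sequence repeats with period 8.
(604 - 1) mod 8 = 3, so s[604] = s[4] = 33.

33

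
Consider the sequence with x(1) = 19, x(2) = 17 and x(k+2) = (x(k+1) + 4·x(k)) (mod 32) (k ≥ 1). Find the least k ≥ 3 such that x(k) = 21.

Computing terms: x(1) = 19,  x(2) = 17,  x(3) = 29,  x(4) = 1,  x(5) = 21,  x(6) = 25,  x(7) = 13,  x(8) = 17,  x(9) = 5,  x(10) = 9,  x(11) = 29,  x(12) = 1.
Since (x(11), x(12)) = (x(3), x(4)) = (29, 1) (two consecutive terms determine the rest), the sequence is eventually periodic: after a pre-period of length 2 it cycles with period 8.
The value 21 first appears (with k ≥ 3) at x(5).

5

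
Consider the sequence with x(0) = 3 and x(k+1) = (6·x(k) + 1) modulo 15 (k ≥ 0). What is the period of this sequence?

Listing terms: x(0) = 3,  x(1) = 4,  x(2) = 10,  x(3) = 1,  x(4) = 7,  x(5) = 13,  x(6) = 4.
Since x(6) = x(1) = 4, the sequence is eventually periodic: after a pre-period of length 1 it cycles with period 5.

5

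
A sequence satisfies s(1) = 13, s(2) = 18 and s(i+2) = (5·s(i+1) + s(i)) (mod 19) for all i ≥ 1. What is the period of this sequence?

Computing terms: s(1) = 13, s(2) = 18, s(3) = 8, s(4) = 1, s(5) = 13, s(6) = 9, s(7) = 1, s(8) = 14, s(9) = 14, s(10) = 8, s(11) = 16, s(12) = 12, s(13) = 0, s(14) = 12, s(15) = 3, s(16) = 8, s(17) = 5, s(18) = 14, s(19) = 18, s(20) = 9, s(21) = 6, s(22) = 1, s(23) = 11, s(24) = 18, s(25) = 6, s(26) = 10, s(27) = 18, s(28) = 5, s(29) = 5, s(30) = 11, s(31) = 3, s(32) = 7, s(33) = 0, s(34) = 7, s(35) = 16, s(36) = 11, s(37) = 14, s(38) = 5, s(39) = 1, s(40) = 10, s(41) = 13, s(42) = 18.
The sequence repeats with period 40.

40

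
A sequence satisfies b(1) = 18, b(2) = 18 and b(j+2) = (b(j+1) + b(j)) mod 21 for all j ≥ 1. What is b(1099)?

Listing terms: b(1) = 18, b(2) = 18, b(3) = 15, b(4) = 12, b(5) = 6, b(6) = 18, b(7) = 3, b(8) = 0, b(9) = 3, b(10) = 3, b(11) = 6, b(12) = 9, b(13) = 15, b(14) = 3, b(15) = 18, b(16) = 0, b(17) = 18, b(18) = 18.
Since (b(17), b(18)) = (b(1), b(2)) = (18, 18) (two consecutive terms determine the rest), the sequence is periodic with period 16.
So b(1099) = b(1 + ((1099-1) mod 16)) = b(11) = 6.

6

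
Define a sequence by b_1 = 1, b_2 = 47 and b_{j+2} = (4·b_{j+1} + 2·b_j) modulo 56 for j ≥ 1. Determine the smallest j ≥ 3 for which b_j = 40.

9

Listing terms: b_1 = 1,  b_2 = 47,  b_3 = 22,  b_4 = 14,  b_5 = 44,  b_6 = 36,  b_7 = 8,  b_8 = 48,  b_9 = 40,  b_{10} = 32,  b_{11} = 40,  b_{12} = 0,  b_{13} = 24,  b_{14} = 40,  b_{15} = 40,  b_{16} = 16,  b_{17} = 32,  b_{18} = 48,  b_{19} = 32,  b_{20} = 0,  b_{21} = 8,  b_{22} = 32,  b_{23} = 32,  b_{24} = 24,  b_{25} = 48,  b_{26} = 16,  b_{27} = 48,  b_{28} = 0,  b_{29} = 40,  b_{30} = 48,  b_{31} = 48,  b_{32} = 8,  b_{33} = 16,  b_{34} = 24,  b_{35} = 16,  b_{36} = 0,  b_{37} = 32,  b_{38} = 16,  b_{39} = 16,  b_{40} = 40,  b_{41} = 24,  b_{42} = 8,  b_{43} = 24,  b_{44} = 0,  b_{45} = 48,  b_{46} = 24,  b_{47} = 24,  b_{48} = 32,  b_{49} = 8,  b_{50} = 40,  b_{51} = 8,  b_{52} = 0,  b_{53} = 16,  b_{54} = 8,  b_{55} = 8,  b_{56} = 48.
Since (b_{55}, b_{56}) = (b_7, b_8) = (8, 48) (two consecutive terms determine the rest), the sequence is eventually periodic: after a pre-period of length 6 it cycles with period 48.
The value 40 first appears (with j ≥ 3) at b_9.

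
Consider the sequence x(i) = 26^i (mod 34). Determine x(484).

16

Listing terms: x(0) = 1, x(1) = 26, x(2) = 30, x(3) = 32, x(4) = 16, x(5) = 8, x(6) = 4, x(7) = 2, x(8) = 18, x(9) = 26.
Since x(9) = x(1) = 26, the sequence is eventually periodic: after a pre-period of length 1 it cycles with period 8.
For i ≥ 1, x(i) depends only on (i - 1) mod 8. (484 - 1) mod 8 = 3, so x(484) = x(4) = 16.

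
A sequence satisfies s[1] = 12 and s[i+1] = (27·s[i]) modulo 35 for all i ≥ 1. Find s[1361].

s[1] = 12; s[2] = 9; s[3] = 33; s[4] = 16; s[5] = 12.
Since s[5] = s[1] = 12, the sequence is periodic with period 4.
So s[1361] = s[1 + ((1361-1) mod 4)] = s[1] = 12.

12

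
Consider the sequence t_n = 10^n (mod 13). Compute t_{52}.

Listing terms: t_1 = 10, t_2 = 9, t_3 = 12, t_4 = 3, t_5 = 4, t_6 = 1, t_7 = 10.
The sequence repeats with period 6.
(52 - 1) mod 6 = 3, so t_{52} = t_4 = 3.

3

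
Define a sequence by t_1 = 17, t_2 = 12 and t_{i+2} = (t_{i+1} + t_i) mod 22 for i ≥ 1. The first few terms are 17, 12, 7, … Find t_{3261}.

We have t_1 = 17, t_2 = 12, t_3 = 7, t_4 = 19, t_5 = 4, t_6 = 1, t_7 = 5, t_8 = 6, t_9 = 11, t_{10} = 17, t_{11} = 6, t_{12} = 1, t_{13} = 7, t_{14} = 8, t_{15} = 15, t_{16} = 1, t_{17} = 16, t_{18} = 17, t_{19} = 11, t_{20} = 6, t_{21} = 17, t_{22} = 1, t_{23} = 18, t_{24} = 19, t_{25} = 15, t_{26} = 12, t_{27} = 5, t_{28} = 17, t_{29} = 0, t_{30} = 17, t_{31} = 17, t_{32} = 12.
Since (t_{31}, t_{32}) = (t_1, t_2) = (17, 12) (two consecutive terms determine the rest), the sequence is periodic with period 30.
So t_{3261} = t_{1 + ((3261-1) mod 30)} = t_{21} = 17.

17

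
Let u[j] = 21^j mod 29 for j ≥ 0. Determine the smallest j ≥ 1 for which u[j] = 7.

Listing terms: u[0] = 1; u[1] = 21; u[2] = 6; u[3] = 10; u[4] = 7; u[5] = 2; u[6] = 13; u[7] = 12; u[8] = 20; u[9] = 14; u[10] = 4; u[11] = 26; u[12] = 24; u[13] = 11; u[14] = 28; u[15] = 8; u[16] = 23; u[17] = 19; u[18] = 22; u[19] = 27; u[20] = 16; u[21] = 17; u[22] = 9; u[23] = 15; u[24] = 25; u[25] = 3; u[26] = 5; u[27] = 18; u[28] = 1.
The sequence repeats with period 28.
The value 7 first appears (with j ≥ 1) at u[4].

4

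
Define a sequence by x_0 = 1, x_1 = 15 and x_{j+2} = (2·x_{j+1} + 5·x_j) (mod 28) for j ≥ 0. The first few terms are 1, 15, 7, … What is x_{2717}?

We have x_0 = 1; x_1 = 15; x_2 = 7; x_3 = 5; x_4 = 17; x_5 = 3; x_6 = 7; x_7 = 1; x_8 = 9; x_9 = 23; x_{10} = 7; x_{11} = 17; x_{12} = 13; x_{13} = 27; x_{14} = 7; x_{15} = 9; x_{16} = 25; x_{17} = 11; x_{18} = 7; x_{19} = 13; x_{20} = 5; x_{21} = 19; x_{22} = 7; x_{23} = 25; x_{24} = 1; x_{25} = 15.
Since (x_{24}, x_{25}) = (x_0, x_1) = (1, 15) (two consecutive terms determine the rest), the sequence is periodic with period 24.
So x_{2717} = x_{0 + ((2717-0) mod 24)} = x_5 = 3.

3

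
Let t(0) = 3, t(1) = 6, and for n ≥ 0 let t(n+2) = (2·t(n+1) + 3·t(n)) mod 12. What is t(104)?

3

t(0) = 3; t(1) = 6; t(2) = 9; t(3) = 0; t(4) = 3; t(5) = 6.
Since (t(4), t(5)) = (t(0), t(1)) = (3, 6) (two consecutive terms determine the rest), the sequence is periodic with period 4.
So t(104) = t(0 + ((104-0) mod 4)) = t(0) = 3.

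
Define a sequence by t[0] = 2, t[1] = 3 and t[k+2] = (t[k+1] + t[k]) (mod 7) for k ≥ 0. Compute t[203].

6

Listing terms: t[0] = 2; t[1] = 3; t[2] = 5; t[3] = 1; t[4] = 6; t[5] = 0; t[6] = 6; t[7] = 6; t[8] = 5; t[9] = 4; t[10] = 2; t[11] = 6; t[12] = 1; t[13] = 0; t[14] = 1; t[15] = 1; t[16] = 2; t[17] = 3.
The sequence repeats with period 16.
(203 - 0) mod 16 = 11, so t[203] = t[11] = 6.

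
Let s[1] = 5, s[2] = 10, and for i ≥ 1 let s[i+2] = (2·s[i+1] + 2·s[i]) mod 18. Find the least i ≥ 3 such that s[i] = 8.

s[1] = 5; s[2] = 10; s[3] = 12; s[4] = 8; s[5] = 4; s[6] = 6; s[7] = 2; s[8] = 16; s[9] = 0; s[10] = 14; s[11] = 10; s[12] = 12.
Since (s[11], s[12]) = (s[2], s[3]) = (10, 12) (two consecutive terms determine the rest), the sequence is eventually periodic: after a pre-period of length 1 it cycles with period 9.
The value 8 first appears (with i ≥ 3) at s[4].

4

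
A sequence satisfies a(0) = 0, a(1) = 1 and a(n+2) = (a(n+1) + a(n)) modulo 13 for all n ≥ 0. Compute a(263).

Listing terms: a(0) = 0; a(1) = 1; a(2) = 1; a(3) = 2; a(4) = 3; a(5) = 5; a(6) = 8; a(7) = 0; a(8) = 8; a(9) = 8; a(10) = 3; a(11) = 11; a(12) = 1; a(13) = 12; a(14) = 0; a(15) = 12; a(16) = 12; a(17) = 11; a(18) = 10; a(19) = 8; a(20) = 5; a(21) = 0; a(22) = 5; a(23) = 5; a(24) = 10; a(25) = 2; a(26) = 12; a(27) = 1; a(28) = 0; a(29) = 1.
The sequence repeats with period 28.
So a(263) = a(0 + ((263-0) mod 28)) = a(11) = 11.

11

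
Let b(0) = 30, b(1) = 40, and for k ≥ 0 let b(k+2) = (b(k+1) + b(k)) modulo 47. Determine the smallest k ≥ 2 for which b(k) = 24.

Computing terms: b(0) = 30,  b(1) = 40,  b(2) = 23,  b(3) = 16,  b(4) = 39,  b(5) = 8,  b(6) = 0,  b(7) = 8,  b(8) = 8,  b(9) = 16,  b(10) = 24,  b(11) = 40,  b(12) = 17,  b(13) = 10,  b(14) = 27,  b(15) = 37,  b(16) = 17,  b(17) = 7,  b(18) = 24,  b(19) = 31,  b(20) = 8,  b(21) = 39,  b(22) = 0,  b(23) = 39,  b(24) = 39,  b(25) = 31,  b(26) = 23,  b(27) = 7,  b(28) = 30,  b(29) = 37,  b(30) = 20,  b(31) = 10,  b(32) = 30,  b(33) = 40.
The sequence repeats with period 32.
The value 24 first appears (with k ≥ 2) at b(10).

10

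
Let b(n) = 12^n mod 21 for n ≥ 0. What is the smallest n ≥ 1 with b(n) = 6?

b(0) = 1,  b(1) = 12,  b(2) = 18,  b(3) = 6,  b(4) = 9,  b(5) = 3,  b(6) = 15,  b(7) = 12.
Since b(7) = b(1) = 12, the sequence is eventually periodic: after a pre-period of length 1 it cycles with period 6.
The value 6 first appears (with n ≥ 1) at b(3).

3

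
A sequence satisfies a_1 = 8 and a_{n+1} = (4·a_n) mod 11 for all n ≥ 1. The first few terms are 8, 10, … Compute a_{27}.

a_1 = 8,  a_2 = 10,  a_3 = 7,  a_4 = 6,  a_5 = 2,  a_6 = 8.
The sequence repeats with period 5.
So a_{27} = a_{1 + ((27-1) mod 5)} = a_2 = 10.

10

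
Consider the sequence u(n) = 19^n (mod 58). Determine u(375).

Computing terms: u(0) = 1,  u(1) = 19,  u(2) = 13,  u(3) = 15,  u(4) = 53,  u(5) = 21,  u(6) = 51,  u(7) = 41,  u(8) = 25,  u(9) = 11,  u(10) = 35,  u(11) = 27,  u(12) = 49,  u(13) = 3,  u(14) = 57,  u(15) = 39,  u(16) = 45,  u(17) = 43,  u(18) = 5,  u(19) = 37,  u(20) = 7,  u(21) = 17,  u(22) = 33,  u(23) = 47,  u(24) = 23,  u(25) = 31,  u(26) = 9,  u(27) = 55,  u(28) = 1.
Since u(28) = u(0) = 1, the sequence is periodic with period 28.
So u(375) = u(0 + ((375-0) mod 28)) = u(11) = 27.

27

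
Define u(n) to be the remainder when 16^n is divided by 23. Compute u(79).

3

Listing terms: u(0) = 1, u(1) = 16, u(2) = 3, u(3) = 2, u(4) = 9, u(5) = 6, u(6) = 4, u(7) = 18, u(8) = 12, u(9) = 8, u(10) = 13, u(11) = 1.
Since u(11) = u(0) = 1, the sequence is periodic with period 11.
(79 - 0) mod 11 = 2, so u(79) = u(2) = 3.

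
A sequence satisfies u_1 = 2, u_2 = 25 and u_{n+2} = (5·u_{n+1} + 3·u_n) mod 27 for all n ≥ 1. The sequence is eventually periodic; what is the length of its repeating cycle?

18

We have u_1 = 2, u_2 = 25, u_3 = 23, u_4 = 1, u_5 = 20, u_6 = 22, u_7 = 8, u_8 = 25, u_9 = 14, u_{10} = 10, u_{11} = 11, u_{12} = 4, u_{13} = 26, u_{14} = 7, u_{15} = 5, u_{16} = 19, u_{17} = 2, u_{18} = 13, u_{19} = 17, u_{20} = 16, u_{21} = 23, u_{22} = 1.
Since (u_{21}, u_{22}) = (u_3, u_4) = (23, 1) (two consecutive terms determine the rest), the sequence is eventually periodic: after a pre-period of length 2 it cycles with period 18.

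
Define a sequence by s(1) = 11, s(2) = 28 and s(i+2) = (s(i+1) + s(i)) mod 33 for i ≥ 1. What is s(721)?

11

Listing terms: s(1) = 11,  s(2) = 28,  s(3) = 6,  s(4) = 1,  s(5) = 7,  s(6) = 8,  s(7) = 15,  s(8) = 23,  s(9) = 5,  s(10) = 28,  s(11) = 0,  s(12) = 28,  s(13) = 28,  s(14) = 23,  s(15) = 18,  s(16) = 8,  s(17) = 26,  s(18) = 1,  s(19) = 27,  s(20) = 28,  s(21) = 22,  s(22) = 17,  s(23) = 6,  s(24) = 23,  s(25) = 29,  s(26) = 19,  s(27) = 15,  s(28) = 1,  s(29) = 16,  s(30) = 17,  s(31) = 0,  s(32) = 17,  s(33) = 17,  s(34) = 1,  s(35) = 18,  s(36) = 19,  s(37) = 4,  s(38) = 23,  s(39) = 27,  s(40) = 17,  s(41) = 11,  s(42) = 28.
The sequence repeats with period 40.
So s(721) = s(1 + ((721-1) mod 40)) = s(1) = 11.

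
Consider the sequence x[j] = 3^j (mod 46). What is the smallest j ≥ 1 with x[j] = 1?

We have x[0] = 1,  x[1] = 3,  x[2] = 9,  x[3] = 27,  x[4] = 35,  x[5] = 13,  x[6] = 39,  x[7] = 25,  x[8] = 29,  x[9] = 41,  x[10] = 31,  x[11] = 1.
The sequence repeats with period 11.
The value 1 next appears (with j ≥ 1) at x[11].

11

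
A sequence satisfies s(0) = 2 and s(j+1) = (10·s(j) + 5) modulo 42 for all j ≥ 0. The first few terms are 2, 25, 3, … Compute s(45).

Listing terms: s(0) = 2,  s(1) = 25,  s(2) = 3,  s(3) = 35,  s(4) = 19,  s(5) = 27,  s(6) = 23,  s(7) = 25.
Since s(7) = s(1) = 25, the sequence is eventually periodic: after a pre-period of length 1 it cycles with period 6.
For j ≥ 1, s(j) depends only on (j - 1) mod 6. (45 - 1) mod 6 = 2, so s(45) = s(3) = 35.

35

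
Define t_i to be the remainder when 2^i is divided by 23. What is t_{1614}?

3

Computing terms: t_0 = 1,  t_1 = 2,  t_2 = 4,  t_3 = 8,  t_4 = 16,  t_5 = 9,  t_6 = 18,  t_7 = 13,  t_8 = 3,  t_9 = 6,  t_{10} = 12,  t_{11} = 1.
Since t_{11} = t_0 = 1, the sequence is periodic with period 11.
So t_{1614} = t_{0 + ((1614-0) mod 11)} = t_8 = 3.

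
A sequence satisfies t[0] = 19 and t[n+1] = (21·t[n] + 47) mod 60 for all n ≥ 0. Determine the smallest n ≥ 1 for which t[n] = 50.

t[0] = 19, t[1] = 26, t[2] = 53, t[3] = 20, t[4] = 47, t[5] = 14, t[6] = 41, t[7] = 8, t[8] = 35, t[9] = 2, t[10] = 29, t[11] = 56, t[12] = 23, t[13] = 50, t[14] = 17, t[15] = 44, t[16] = 11, t[17] = 38, t[18] = 5, t[19] = 32, t[20] = 59, t[21] = 26.
Since t[21] = t[1] = 26, the sequence is eventually periodic: after a pre-period of length 1 it cycles with period 20.
The value 50 first appears (with n ≥ 1) at t[13].

13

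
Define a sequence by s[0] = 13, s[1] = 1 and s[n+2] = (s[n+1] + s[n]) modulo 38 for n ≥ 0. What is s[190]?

We have s[0] = 13; s[1] = 1; s[2] = 14; s[3] = 15; s[4] = 29; s[5] = 6; s[6] = 35; s[7] = 3; s[8] = 0; s[9] = 3; s[10] = 3; s[11] = 6; s[12] = 9; s[13] = 15; s[14] = 24; s[15] = 1; s[16] = 25; s[17] = 26; s[18] = 13; s[19] = 1.
The sequence repeats with period 18.
So s[190] = s[0 + ((190-0) mod 18)] = s[10] = 3.

3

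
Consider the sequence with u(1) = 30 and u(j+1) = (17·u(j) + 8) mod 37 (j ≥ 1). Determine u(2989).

Computing terms: u(1) = 30,  u(2) = 0,  u(3) = 8,  u(4) = 33,  u(5) = 14,  u(6) = 24,  u(7) = 9,  u(8) = 13,  u(9) = 7,  u(10) = 16,  u(11) = 21,  u(12) = 32,  u(13) = 34,  u(14) = 31,  u(15) = 17,  u(16) = 1,  u(17) = 25,  u(18) = 26,  u(19) = 6,  u(20) = 36,  u(21) = 28,  u(22) = 3,  u(23) = 22,  u(24) = 12,  u(25) = 27,  u(26) = 23,  u(27) = 29,  u(28) = 20,  u(29) = 15,  u(30) = 4,  u(31) = 2,  u(32) = 5,  u(33) = 19,  u(34) = 35,  u(35) = 11,  u(36) = 10,  u(37) = 30.
Since u(37) = u(1) = 30, the sequence is periodic with period 36.
So u(2989) = u(1 + ((2989-1) mod 36)) = u(1) = 30.

30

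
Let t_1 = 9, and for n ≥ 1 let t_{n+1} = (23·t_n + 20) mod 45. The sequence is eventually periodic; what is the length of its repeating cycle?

Listing terms: t_1 = 9; t_2 = 2; t_3 = 21; t_4 = 8; t_5 = 24; t_6 = 32; t_7 = 36; t_8 = 38; t_9 = 39; t_{10} = 17; t_{11} = 6; t_{12} = 23; t_{13} = 9.
Since t_{13} = t_1 = 9, the sequence is periodic with period 12.

12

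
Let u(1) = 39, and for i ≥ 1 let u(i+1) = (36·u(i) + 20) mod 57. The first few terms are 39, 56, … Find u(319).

14

Computing terms: u(1) = 39,  u(2) = 56,  u(3) = 41,  u(4) = 14,  u(5) = 11,  u(6) = 17,  u(7) = 5,  u(8) = 29,  u(9) = 38,  u(10) = 20,  u(11) = 56.
Since u(11) = u(2) = 56, the sequence is eventually periodic: after a pre-period of length 1 it cycles with period 9.
For i ≥ 2, u(i) depends only on (i - 2) mod 9. (319 - 2) mod 9 = 2, so u(319) = u(4) = 14.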